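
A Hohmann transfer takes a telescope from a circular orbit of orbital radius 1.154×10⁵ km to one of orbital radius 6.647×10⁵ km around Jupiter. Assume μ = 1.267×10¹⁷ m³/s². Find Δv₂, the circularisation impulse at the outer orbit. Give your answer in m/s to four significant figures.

Δv ≈ 6297 m/s

r₁ = 1.154×10⁵ km = 1.154×10⁸ m.
r₂ = 6.647×10⁵ km = 6.647×10⁸ m.
Transfer ellipse a_t = (r₁ + r₂)/2 = 3.900×10⁸ m.
At r₁: circular v_c1 = √(μ/r₁) = 33130 m/s; transfer-perijove v_p = √[μ(2/r₁ − 1/a_t)] = 43260 m/s.
At r₂: circular v_c2 = √(μ/r₂) = 13810 m/s; transfer-apojove v_a = √[μ(2/r₂ − 1/a_t)] = 7510 m/s.
Δv₂ = v_c2 − v_a = 6297 m/s.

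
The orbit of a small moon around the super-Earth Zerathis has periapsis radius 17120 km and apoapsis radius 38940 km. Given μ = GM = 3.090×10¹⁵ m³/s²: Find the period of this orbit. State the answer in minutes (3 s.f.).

Semi-major axis a = (r_p + r_a)/2 = (17120 + 38940)/2 = 28030 km = 2.803×10⁷ m.
By Kepler's third law T = 2π√(a³/μ) = 2π × 2.670×10³ = 1.677×10⁴ s.
= 279.6 minutes.

T ≈ 280 minutes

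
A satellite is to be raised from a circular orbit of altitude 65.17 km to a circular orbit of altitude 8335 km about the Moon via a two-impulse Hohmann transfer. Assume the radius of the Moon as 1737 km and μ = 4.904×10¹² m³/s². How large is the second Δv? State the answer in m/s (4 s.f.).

r₁ = 1737 + 65.17 = 1802.2 km = 1.8022×10⁶ m.
r₂ = 1737 + 8335 = 10072 km = 1.0072×10⁷ m.
Transfer ellipse a_t = (r₁ + r₂)/2 = 5.937×10⁶ m.
At r₁: circular v_c1 = √(μ/r₁) = 1650 m/s; transfer-perilune v_p = √[μ(2/r₁ − 1/a_t)] = 2149 m/s.
At r₂: circular v_c2 = √(μ/r₂) = 697.8 m/s; transfer-apolune v_a = √[μ(2/r₂ − 1/a_t)] = 384.4 m/s.
Δv₂ = v_c2 − v_a = 313.3 m/s.

Δv ≈ 313.3 m/s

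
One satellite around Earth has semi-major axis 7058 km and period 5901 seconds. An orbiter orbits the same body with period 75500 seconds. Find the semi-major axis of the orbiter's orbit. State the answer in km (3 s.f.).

a₂ ≈ 38600 km

Kepler's third law: a³ ∝ T², so a₂ = a₁ (T₂/T₁)^(2/3).
T₂/T₁ = 12.79, (T₂/T₁)^(2/3) = 5.470.
a₂ = 7058 × 5.470 = 38610 km.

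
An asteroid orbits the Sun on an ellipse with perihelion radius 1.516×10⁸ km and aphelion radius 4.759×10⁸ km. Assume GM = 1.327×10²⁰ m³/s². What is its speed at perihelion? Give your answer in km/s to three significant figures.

Semi-major axis a = (r_p + r_a)/2 = 3.1375×10⁸ km = 3.138×10¹¹ m.
Vis-viva: v² = μ(2/r − 1/a) = 1.327×10²⁰ × (1.319×10⁻¹¹ − 3.187×10⁻¹²) = 1.328×10⁹ m²/s².
v = 36440 m/s = 36.44 km/s.

v ≈ 36.4 km/s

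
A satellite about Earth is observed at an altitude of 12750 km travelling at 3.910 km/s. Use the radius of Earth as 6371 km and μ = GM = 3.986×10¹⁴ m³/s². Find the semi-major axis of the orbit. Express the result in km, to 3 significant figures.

a ≈ 15100 km

r = 6371 + 12750 = 19121 km = 1.912×10⁷ m.
Vis-viva rearranged: 1/a = 2/r − v²/μ = 1.046×10⁻⁷ − 3.835×10⁻⁸ = 6.624×10⁻⁸ m⁻¹.
a = 1.510×10⁷ m = 15096 km.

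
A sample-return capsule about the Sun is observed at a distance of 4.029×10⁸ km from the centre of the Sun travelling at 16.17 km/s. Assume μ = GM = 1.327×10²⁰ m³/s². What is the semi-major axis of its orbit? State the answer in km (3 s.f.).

r = 4.029×10¹¹ m.
Vis-viva rearranged: 1/a = 2/r − v²/μ = 4.964×10⁻¹² − 1.970×10⁻¹² = 2.994×10⁻¹² m⁻¹.
a = 3.340×10¹¹ m = 3.3404×10⁸ km.

a ≈ 3.34×10⁸ km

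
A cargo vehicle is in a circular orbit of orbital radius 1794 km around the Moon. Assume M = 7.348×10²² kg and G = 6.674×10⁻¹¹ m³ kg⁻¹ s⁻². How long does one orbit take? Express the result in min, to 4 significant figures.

μ = GM = 6.674×10⁻¹¹ × 7.348×10²² = 4.904×10¹² m³/s².
r = 1794 km = 1.794×10⁶ m.
Kepler's third law: T = 2π√(r³/μ) = 2π√((1.794×10⁶)³ / 4.904×10¹²).
r³/μ = 1.177×10⁶ s², so T = 2π × 1.085×10³ = 6.818×10³ s.
Converting: 6.818×10³ s ÷ 60.00 = 113.6 min.

T ≈ 113.6 min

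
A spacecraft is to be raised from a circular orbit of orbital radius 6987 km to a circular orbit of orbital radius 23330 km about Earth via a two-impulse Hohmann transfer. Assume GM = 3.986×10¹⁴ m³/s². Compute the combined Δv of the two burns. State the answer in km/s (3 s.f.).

r₁ = 6987 km = 6.987×10⁶ m.
r₂ = 23330 km = 2.333×10⁷ m.
Transfer ellipse a_t = (r₁ + r₂)/2 = 1.516×10⁷ m.
At r₁: circular v_c1 = √(μ/r₁) = 7553 m/s; transfer-perigee v_p = √[μ(2/r₁ − 1/a_t)] = 9370 m/s.
Δv₁ = v_p − v_c1 = 1817 m/s.
At r₂: circular v_c2 = √(μ/r₂) = 4133 m/s; transfer-apogee v_a = √[μ(2/r₂ − 1/a_t)] = 2806 m/s.
Δv₂ = v_c2 − v_a = 1327 m/s.
Total Δv = Δv₁ + Δv₂ = 3144 m/s = 3.144 km/s.

Δv_total ≈ 3.14 km/s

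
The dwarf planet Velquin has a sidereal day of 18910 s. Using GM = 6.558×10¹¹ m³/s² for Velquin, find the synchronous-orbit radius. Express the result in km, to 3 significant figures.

r_sync ≈ 1810 km

A synchronous orbit has period T, so by Kepler's third law a = (μT²/4π²)^(1/3).
μT²/4π² = 6.558×10¹¹ × (1.891×10⁴)² / 39.48 = 5.940×10¹⁸ m³.
a = 1.811×10⁶ m = 1811.1 km.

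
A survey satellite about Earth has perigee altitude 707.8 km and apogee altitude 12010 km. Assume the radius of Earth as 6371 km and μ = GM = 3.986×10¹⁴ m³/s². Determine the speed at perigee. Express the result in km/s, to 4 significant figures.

r_p = 6371 + 707.8 = 7078.8 km = 7.0788×10⁶ m.
r_a = 6371 + 12010 = 18381 km = 1.8381×10⁷ m.
Semi-major axis a = (r_p + r_a)/2 = 12730 km = 1.273×10⁷ m.
Vis-viva: v² = μ(2/r − 1/a) = 3.986×10¹⁴ × (2.825×10⁻⁷ − 7.856×10⁻⁸) = 8.131×10⁷ m²/s².
v = 9017 m/s = 9.017 km/s.

v ≈ 9.017 km/s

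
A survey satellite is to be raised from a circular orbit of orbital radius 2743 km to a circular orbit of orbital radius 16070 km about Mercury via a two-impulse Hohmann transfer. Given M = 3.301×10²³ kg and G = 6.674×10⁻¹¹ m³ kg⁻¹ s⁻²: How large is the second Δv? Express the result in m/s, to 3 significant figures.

Δv ≈ 539 m/s

μ = GM = 6.674×10⁻¹¹ × 3.301×10²³ = 2.203×10¹³ m³/s².
r₁ = 2743 km = 2.743×10⁶ m.
r₂ = 16070 km = 1.607×10⁷ m.
Transfer ellipse a_t = (r₁ + r₂)/2 = 9.406×10⁶ m.
At r₁: circular v_c1 = √(μ/r₁) = 2834 m/s; transfer-periherm v_p = √[μ(2/r₁ − 1/a_t)] = 3704 m/s.
At r₂: circular v_c2 = √(μ/r₂) = 1171 m/s; transfer-apoherm v_a = √[μ(2/r₂ − 1/a_t)] = 632.3 m/s.
Δv₂ = v_c2 − v_a = 538.6 m/s.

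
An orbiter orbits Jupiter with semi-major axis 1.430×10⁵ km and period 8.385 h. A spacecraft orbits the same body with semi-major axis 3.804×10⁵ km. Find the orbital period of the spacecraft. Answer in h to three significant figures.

T₂ ≈ 36.4 h

Kepler's third law: T² ∝ a³, so T₂ = T₁ (a₂/a₁)^(3/2).
a₂/a₁ = 2.660, (a₂/a₁)^(3/2) = 4.339.
T₂ = 8.385 × 4.339 = 36.38 h.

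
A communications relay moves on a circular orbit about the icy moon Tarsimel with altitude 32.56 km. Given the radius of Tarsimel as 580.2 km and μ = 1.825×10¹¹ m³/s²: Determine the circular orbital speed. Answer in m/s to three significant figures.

v ≈ 546 m/s

r = 580.2 + 32.56 = 612.76 km = 6.1276×10⁵ m.
For a circular orbit v = √(μ/r) = √(1.825×10¹¹ / 6.128×10⁵) = √(2.978×10⁵) = 545.7 m/s.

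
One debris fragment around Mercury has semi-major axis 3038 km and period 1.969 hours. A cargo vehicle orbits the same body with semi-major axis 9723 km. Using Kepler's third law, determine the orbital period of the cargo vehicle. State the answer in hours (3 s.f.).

T₂ ≈ 11.3 hours

Kepler's third law: T² ∝ a³, so T₂ = T₁ (a₂/a₁)^(3/2).
a₂/a₁ = 3.200, (a₂/a₁)^(3/2) = 5.726.
T₂ = 1.969 × 5.726 = 11.27 hours.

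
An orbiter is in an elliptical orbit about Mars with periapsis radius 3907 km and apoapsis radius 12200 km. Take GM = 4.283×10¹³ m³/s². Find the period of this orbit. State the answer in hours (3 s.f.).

Semi-major axis a = (r_p + r_a)/2 = (3907.0 + 12200)/2 = 8053.5 km = 8.054×10⁶ m.
By Kepler's third law T = 2π√(a³/μ) = 2π × 3.492×10³ = 2.194×10⁴ s.
= 6.095 hours.

T ≈ 6.10 hours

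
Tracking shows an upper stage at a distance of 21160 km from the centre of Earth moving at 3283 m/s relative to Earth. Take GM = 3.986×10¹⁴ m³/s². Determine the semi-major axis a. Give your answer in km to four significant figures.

a ≈ 14820 km

r = 2.116×10⁷ m.
Specific orbital energy ε = v²/2 − μ/r = (3283)²/2 − 3.986×10¹⁴/2.116×10⁷ = -1.345×10⁷ J/kg.
Since ε = −μ/(2a), a = −μ/(2ε) = 1.482×10⁷ m = 14820 km.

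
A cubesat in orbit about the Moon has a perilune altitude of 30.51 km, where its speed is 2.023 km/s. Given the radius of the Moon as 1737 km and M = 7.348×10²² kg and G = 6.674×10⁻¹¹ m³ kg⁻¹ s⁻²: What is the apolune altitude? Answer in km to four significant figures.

μ = GM = 6.674×10⁻¹¹ × 7.348×10²² = 4.904×10¹² m³/s².
r_p = 1737 + 30.51 = 1767.5 km = 1.768×10⁶ m.
Specific energy ε = v²/2 − μ/r = -7.283×10⁵ J/kg, so a = −μ/(2ε) = 3.367×10⁶ m.
The apsides satisfy r_p + r_a = 2a, so the apolune radius is 2a − r_p = 4.966×10⁶ m = 4966.1 km.
Apolune altitude = 4966.1 − 1737 = 3229.1 km.

apolune altitude ≈ 3229 km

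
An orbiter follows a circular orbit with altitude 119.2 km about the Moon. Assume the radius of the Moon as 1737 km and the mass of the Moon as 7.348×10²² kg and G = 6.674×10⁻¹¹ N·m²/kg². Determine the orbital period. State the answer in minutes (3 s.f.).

T ≈ 120 minutes

μ = GM = 6.674×10⁻¹¹ × 7.348×10²² = 4.904×10¹² m³/s².
r = 1737 + 119.2 = 1856.2 km = 1.8562×10⁶ m.
Kepler's third law: T = 2π√(r³/μ) = 2π√((1.856×10⁶)³ / 4.904×10¹²).
r³/μ = 1.304×10⁶ s², so T = 2π × 1.142×10³ = 7.175×10³ s.
Converting: 7.175×10³ s ÷ 60.00 = 119.6 minutes.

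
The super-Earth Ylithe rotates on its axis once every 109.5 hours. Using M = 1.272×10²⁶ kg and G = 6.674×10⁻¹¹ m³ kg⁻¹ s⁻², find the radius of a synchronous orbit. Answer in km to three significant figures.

r_sync ≈ 3.22×10⁵ km

μ = GM = 6.674×10⁻¹¹ × 1.272×10²⁶ = 8.489×10¹⁵ m³/s².
T = 109.5 hours = 3.942×10⁵ s.
A synchronous orbit has period T, so by Kepler's third law a = (μT²/4π²)^(1/3).
μT²/4π² = 8.489×10¹⁵ × (3.942×10⁵)² / 39.48 = 3.342×10²⁵ m³.
a = 3.221×10⁸ m = 3.2209×10⁵ km.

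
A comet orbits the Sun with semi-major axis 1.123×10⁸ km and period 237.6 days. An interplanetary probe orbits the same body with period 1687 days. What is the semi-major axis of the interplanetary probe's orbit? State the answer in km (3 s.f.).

Kepler's third law: a³ ∝ T², so a₂ = a₁ (T₂/T₁)^(2/3).
T₂/T₁ = 7.100, (T₂/T₁)^(2/3) = 3.694.
a₂ = 1.123×10⁸ × 3.694 = 4.149×10⁸ km.

a₂ ≈ 4.15×10⁸ km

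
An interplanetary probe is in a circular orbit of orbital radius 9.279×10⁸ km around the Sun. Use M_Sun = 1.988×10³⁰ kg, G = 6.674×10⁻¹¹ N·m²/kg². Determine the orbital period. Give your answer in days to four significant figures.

T ≈ 5643 days

μ = GM = 6.674×10⁻¹¹ × 1.988×10³⁰ = 1.327×10²⁰ m³/s².
r = 9.279×10⁸ km = 9.279×10¹¹ m.
Kepler's third law: T = 2π√(r³/μ) = 2π√((9.279×10¹¹)³ / 1.327×10²⁰).
r³/μ = 6.021×10¹⁵ s², so T = 2π × 7.760×10⁷ = 4.876×10⁸ s.
Converting: 4.876×10⁸ s ÷ 86400 = 5643 days.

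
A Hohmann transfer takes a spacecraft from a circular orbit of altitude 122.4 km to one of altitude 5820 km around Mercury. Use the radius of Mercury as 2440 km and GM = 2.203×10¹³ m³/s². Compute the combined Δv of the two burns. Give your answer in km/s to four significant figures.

r₁ = 2440 + 122.4 = 2562.4 km = 2.5624×10⁶ m.
r₂ = 2440 + 5820 = 8260.0 km = 8.2600×10⁶ m.
Transfer ellipse a_t = (r₁ + r₂)/2 = 5.411×10⁶ m.
At r₁: circular v_c1 = √(μ/r₁) = 2932 m/s; transfer-periherm v_p = √[μ(2/r₁ − 1/a_t)] = 3623 m/s.
Δv₁ = v_p − v_c1 = 690.5 m/s.
At r₂: circular v_c2 = √(μ/r₂) = 1633 m/s; transfer-apoherm v_a = √[μ(2/r₂ − 1/a_t)] = 1124 m/s.
Δv₂ = v_c2 − v_a = 509.3 m/s.
Total Δv = Δv₁ + Δv₂ = 1200 m/s = 1.200 km/s.

Δv_total ≈ 1.200 km/s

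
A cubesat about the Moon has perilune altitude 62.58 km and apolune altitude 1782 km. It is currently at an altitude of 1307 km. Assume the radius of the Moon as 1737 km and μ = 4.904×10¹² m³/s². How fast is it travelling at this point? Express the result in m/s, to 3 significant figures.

v ≈ 1170 m/s

r_p = 1737 + 62.58 = 1799.6 km = 1.7996×10⁶ m.
r_a = 1737 + 1782 = 3519.0 km = 3.5190×10⁶ m.
r = 1737 + 1307 = 3044.0 km = 3.044×10⁶ m.
Semi-major axis a = (r_p + r_a)/2 = 2659.3 km = 2.659×10⁶ m.
Vis-viva: v² = μ(2/r − 1/a) = 4.904×10¹² × (6.570×10⁻⁷ − 3.760×10⁻⁷) = 1.378×10⁶ m²/s².
v = 1174 m/s.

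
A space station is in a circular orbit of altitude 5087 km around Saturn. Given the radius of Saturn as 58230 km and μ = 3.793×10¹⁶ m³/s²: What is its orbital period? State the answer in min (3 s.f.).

r = 58230 + 5087 = 63317 km = 6.3317×10⁷ m.
Kepler's third law: T = 2π√(r³/μ) = 2π√((6.332×10⁷)³ / 3.793×10¹⁶).
r³/μ = 6.692×10⁶ s², so T = 2π × 2.587×10³ = 1.625×10⁴ s.
Converting: 1.625×10⁴ s ÷ 60.00 = 270.9 min.

T ≈ 271 min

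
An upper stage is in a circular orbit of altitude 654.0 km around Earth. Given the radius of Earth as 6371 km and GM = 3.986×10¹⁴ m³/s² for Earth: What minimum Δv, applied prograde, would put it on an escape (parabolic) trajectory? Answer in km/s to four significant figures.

r = 6371 + 654.0 = 7025.0 km = 7.0250×10⁶ m.
Circular speed v_c = √(μ/r) = 7533 m/s.
Escape speed v_esc = √(2μ/r) = √2 × v_c = 10650 m/s.
Δv = v_esc − v_c = 3120 m/s = 3.120 km/s.

Δv ≈ 3.120 km/s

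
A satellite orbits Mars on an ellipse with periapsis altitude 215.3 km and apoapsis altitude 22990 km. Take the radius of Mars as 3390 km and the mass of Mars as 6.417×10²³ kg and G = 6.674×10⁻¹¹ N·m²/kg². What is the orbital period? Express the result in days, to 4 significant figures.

μ = GM = 6.674×10⁻¹¹ × 6.417×10²³ = 4.283×10¹³ m³/s².
r_p = 3390 + 215.3 = 3605.3 km = 3.6053×10⁶ m.
r_a = 3390 + 22990 = 26380 km = 2.6380×10⁷ m.
Semi-major axis a = (r_p + r_a)/2 = (3605.3 + 26380)/2 = 14993 km = 1.499×10⁷ m.
By Kepler's third law T = 2π√(a³/μ) = 2π × 8.871×10³ = 5.574×10⁴ s.
= 0.6451 days.

T ≈ 0.6451 days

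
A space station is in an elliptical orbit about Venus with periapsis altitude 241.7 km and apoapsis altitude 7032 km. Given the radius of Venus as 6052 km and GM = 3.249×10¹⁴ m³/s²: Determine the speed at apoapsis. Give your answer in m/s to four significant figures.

v ≈ 4016 m/s

r_p = 6052 + 241.7 = 6293.7 km = 6.2937×10⁶ m.
r_a = 6052 + 7032 = 13084 km = 1.3084×10⁷ m.
Semi-major axis a = (r_p + r_a)/2 = 9688.9 km = 9.689×10⁶ m.
Vis-viva: v² = μ(2/r − 1/a) = 3.249×10¹⁴ × (1.529×10⁻⁷ − 1.032×10⁻⁷) = 1.613×10⁷ m²/s².
v = 4016 m/s.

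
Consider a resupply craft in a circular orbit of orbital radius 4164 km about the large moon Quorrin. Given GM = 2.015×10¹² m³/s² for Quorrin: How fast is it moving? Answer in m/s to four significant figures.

v ≈ 695.6 m/s

r = 4164 km = 4.164×10⁶ m.
For a circular orbit v = √(μ/r) = √(2.015×10¹² / 4.164×10⁶) = √(4.839×10⁵) = 695.6 m/s.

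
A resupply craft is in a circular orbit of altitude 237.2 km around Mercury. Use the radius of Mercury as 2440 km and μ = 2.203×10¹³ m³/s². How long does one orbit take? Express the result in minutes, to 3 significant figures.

T ≈ 97.7 minutes

r = 2440 + 237.2 = 2677.2 km = 2.6772×10⁶ m.
Kepler's third law: T = 2π√(r³/μ) = 2π√((2.677×10⁶)³ / 2.203×10¹³).
r³/μ = 8.710×10⁵ s², so T = 2π × 9.333×10² = 5.864×10³ s.
Converting: 5.864×10³ s ÷ 60.00 = 97.73 minutes.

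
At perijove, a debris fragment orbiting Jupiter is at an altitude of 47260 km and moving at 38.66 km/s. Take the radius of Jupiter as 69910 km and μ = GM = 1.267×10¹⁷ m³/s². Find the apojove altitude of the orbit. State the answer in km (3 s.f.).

r_p = 69910 + 47260 = 1.1717×10⁵ km = 1.172×10⁸ m.
Specific energy ε = v²/2 − μ/r = -3.340×10⁸ J/kg, so a = −μ/(2ε) = 1.896×10⁸ m.
The apsides satisfy r_p + r_a = 2a, so the apojove radius is 2a − r_p = 2.621×10⁸ m = 2.6213×10⁵ km.
Apojove altitude = 2.6213×10⁵ − 69910 = 1.9222×10⁵ km.

apojove altitude ≈ 1.92×10⁵ km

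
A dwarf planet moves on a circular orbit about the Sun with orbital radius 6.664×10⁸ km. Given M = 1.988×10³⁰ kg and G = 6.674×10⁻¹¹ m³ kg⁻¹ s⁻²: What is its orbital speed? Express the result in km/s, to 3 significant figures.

v ≈ 14.1 km/s

μ = GM = 6.674×10⁻¹¹ × 1.988×10³⁰ = 1.327×10²⁰ m³/s².
r = 6.664×10⁸ km = 6.664×10¹¹ m.
For a circular orbit v = √(μ/r) = √(1.327×10²⁰ / 6.664×10¹¹) = √(1.991×10⁸) = 14110 m/s.
That is 14.11 km/s.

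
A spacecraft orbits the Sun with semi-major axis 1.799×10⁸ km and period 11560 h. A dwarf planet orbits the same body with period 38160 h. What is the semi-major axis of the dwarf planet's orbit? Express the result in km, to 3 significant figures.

a₂ ≈ 3.99×10⁸ km

Kepler's third law: a³ ∝ T², so a₂ = a₁ (T₂/T₁)^(2/3).
T₂/T₁ = 3.301, (T₂/T₁)^(2/3) = 2.217.
a₂ = 1.799×10⁸ × 2.217 = 3.988×10⁸ km.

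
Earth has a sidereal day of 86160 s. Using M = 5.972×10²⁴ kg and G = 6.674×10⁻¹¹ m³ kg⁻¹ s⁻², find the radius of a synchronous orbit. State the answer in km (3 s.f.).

r_sync ≈ 42200 km

μ = GM = 6.674×10⁻¹¹ × 5.972×10²⁴ = 3.986×10¹⁴ m³/s².
A synchronous orbit has period T, so by Kepler's third law a = (μT²/4π²)^(1/3).
μT²/4π² = 3.986×10¹⁴ × (8.616×10⁴)² / 39.48 = 7.495×10²² m³.
a = 4.216×10⁷ m = 42162 km.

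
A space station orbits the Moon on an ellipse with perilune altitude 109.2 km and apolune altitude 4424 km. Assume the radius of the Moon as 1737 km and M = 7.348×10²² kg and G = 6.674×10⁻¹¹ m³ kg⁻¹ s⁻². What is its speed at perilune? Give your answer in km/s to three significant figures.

μ = GM = 6.674×10⁻¹¹ × 7.348×10²² = 4.904×10¹² m³/s².
r_p = 1737 + 109.2 = 1846.2 km = 1.8462×10⁶ m.
r_a = 1737 + 4424 = 6161.0 km = 6.1610×10⁶ m.
Semi-major axis a = (r_p + r_a)/2 = 4003.6 km = 4.004×10⁶ m.
Vis-viva: v² = μ(2/r − 1/a) = 4.904×10¹² × (1.083×10⁻⁶ − 2.498×10⁻⁷) = 4.088×10⁶ m²/s².
v = 2022 m/s = 2.022 km/s.

v ≈ 2.02 km/s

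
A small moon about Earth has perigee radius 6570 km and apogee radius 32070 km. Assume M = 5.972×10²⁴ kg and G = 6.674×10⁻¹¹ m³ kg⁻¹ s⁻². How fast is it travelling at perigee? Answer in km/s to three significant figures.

μ = GM = 6.674×10⁻¹¹ × 5.972×10²⁴ = 3.986×10¹⁴ m³/s².
Semi-major axis a = (r_p + r_a)/2 = 19320 km = 1.932×10⁷ m.
Vis-viva: v² = μ(2/r − 1/a) = 3.986×10¹⁴ × (3.044×10⁻⁷ − 5.176×10⁻⁸) = 1.007×10⁸ m²/s².
v = 10030 m/s = 10.03 km/s.

v ≈ 10.0 km/s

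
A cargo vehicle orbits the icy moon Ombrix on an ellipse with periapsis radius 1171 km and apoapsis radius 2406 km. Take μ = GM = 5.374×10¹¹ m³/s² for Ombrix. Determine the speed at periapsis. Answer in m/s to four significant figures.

Semi-major axis a = (r_p + r_a)/2 = 1788.5 km = 1.788×10⁶ m.
Vis-viva: v² = μ(2/r − 1/a) = 5.374×10¹¹ × (1.708×10⁻⁶ − 5.591×10⁻⁷) = 6.174×10⁵ m²/s².
v = 785.7 m/s.

v ≈ 785.7 m/s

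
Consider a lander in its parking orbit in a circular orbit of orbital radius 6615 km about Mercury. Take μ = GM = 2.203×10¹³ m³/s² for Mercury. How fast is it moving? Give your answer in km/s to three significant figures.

r = 6615 km = 6.615×10⁶ m.
For a circular orbit v = √(μ/r) = √(2.203×10¹³ / 6.615×10⁶) = √(3.330×10⁶) = 1825 m/s.
That is 1.825 km/s.

v ≈ 1.82 km/s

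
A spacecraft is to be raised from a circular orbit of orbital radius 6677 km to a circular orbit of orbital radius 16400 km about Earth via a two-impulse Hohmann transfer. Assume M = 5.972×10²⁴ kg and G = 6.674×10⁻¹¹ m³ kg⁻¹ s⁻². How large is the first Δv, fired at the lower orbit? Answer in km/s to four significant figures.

Δv ≈ 1.485 km/s

μ = GM = 6.674×10⁻¹¹ × 5.972×10²⁴ = 3.986×10¹⁴ m³/s².
r₁ = 6677 km = 6.677×10⁶ m.
r₂ = 16400 km = 1.640×10⁷ m.
Transfer ellipse a_t = (r₁ + r₂)/2 = 1.154×10⁷ m.
At r₁: circular v_c1 = √(μ/r₁) = 7726 m/s; transfer-perigee v_p = √[μ(2/r₁ − 1/a_t)] = 9211 m/s.
Δv₁ = v_p − v_c1 = 1485 m/s.
= 1.485 km/s.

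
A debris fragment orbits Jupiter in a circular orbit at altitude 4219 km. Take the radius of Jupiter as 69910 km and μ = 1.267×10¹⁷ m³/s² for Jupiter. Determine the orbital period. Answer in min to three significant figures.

r = 69910 + 4219 = 74129 km = 7.4129×10⁷ m.
Kepler's third law: T = 2π√(r³/μ) = 2π√((7.413×10⁷)³ / 1.267×10¹⁷).
r³/μ = 3.215×10⁶ s², so T = 2π × 1.793×10³ = 1.127×10⁴ s.
Converting: 1.127×10⁴ s ÷ 60.00 = 187.8 min.

T ≈ 188 min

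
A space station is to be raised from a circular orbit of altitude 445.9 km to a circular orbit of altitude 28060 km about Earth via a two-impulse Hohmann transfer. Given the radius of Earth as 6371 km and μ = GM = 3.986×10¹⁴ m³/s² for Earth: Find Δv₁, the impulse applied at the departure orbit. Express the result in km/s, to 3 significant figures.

Δv ≈ 2.23 km/s

r₁ = 6371 + 445.9 = 6816.9 km = 6.8169×10⁶ m.
r₂ = 6371 + 28060 = 34431 km = 3.4431×10⁷ m.
Transfer ellipse a_t = (r₁ + r₂)/2 = 2.062×10⁷ m.
At r₁: circular v_c1 = √(μ/r₁) = 7647 m/s; transfer-perigee v_p = √[μ(2/r₁ − 1/a_t)] = 9880 m/s.
Δv₁ = v_p − v_c1 = 2233 m/s.
= 2.233 km/s.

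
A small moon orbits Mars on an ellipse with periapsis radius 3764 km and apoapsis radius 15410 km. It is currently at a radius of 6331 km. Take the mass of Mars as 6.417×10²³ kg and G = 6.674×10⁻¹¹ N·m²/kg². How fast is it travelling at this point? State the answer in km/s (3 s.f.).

v ≈ 3.01 km/s

μ = GM = 6.674×10⁻¹¹ × 6.417×10²³ = 4.283×10¹³ m³/s².
Semi-major axis a = (r_p + r_a)/2 = 9587.0 km = 9.587×10⁶ m.
Vis-viva: v² = μ(2/r − 1/a) = 4.283×10¹³ × (3.159×10⁻⁷ − 1.043×10⁻⁷) = 9.062×10⁶ m²/s².
v = 3010 m/s = 3.010 km/s.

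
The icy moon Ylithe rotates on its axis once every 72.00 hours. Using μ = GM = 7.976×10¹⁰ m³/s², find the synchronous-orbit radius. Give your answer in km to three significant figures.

T = 72.00 hours = 2.592×10⁵ s.
A synchronous orbit has period T, so by Kepler's third law a = (μT²/4π²)^(1/3).
μT²/4π² = 7.976×10¹⁰ × (2.592×10⁵)² / 39.48 = 1.357×10²⁰ m³.
a = 5.139×10⁶ m = 5139.2 km.

r_sync ≈ 5140 km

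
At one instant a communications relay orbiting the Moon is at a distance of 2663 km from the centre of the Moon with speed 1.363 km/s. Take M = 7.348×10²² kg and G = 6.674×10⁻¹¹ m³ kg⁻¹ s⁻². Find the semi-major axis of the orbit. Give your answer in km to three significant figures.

a ≈ 2690 km

μ = GM = 6.674×10⁻¹¹ × 7.348×10²² = 4.904×10¹² m³/s².
r = 2.663×10⁶ m.
Specific orbital energy ε = v²/2 − μ/r = (1363)²/2 − 4.904×10¹²/2.663×10⁶ = -9.127×10⁵ J/kg.
Since ε = −μ/(2a), a = −μ/(2ε) = 2.687×10⁶ m = 2686.7 km.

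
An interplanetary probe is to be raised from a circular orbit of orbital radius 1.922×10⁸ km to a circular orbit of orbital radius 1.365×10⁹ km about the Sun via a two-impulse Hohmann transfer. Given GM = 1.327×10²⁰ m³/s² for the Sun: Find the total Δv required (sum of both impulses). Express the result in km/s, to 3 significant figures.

Δv_total ≈ 13.5 km/s

r₁ = 1.922×10⁸ km = 1.922×10¹¹ m.
r₂ = 1.365×10⁹ km = 1.365×10¹² m.
Transfer ellipse a_t = (r₁ + r₂)/2 = 7.786×10¹¹ m.
At r₁: circular v_c1 = √(μ/r₁) = 26280 m/s; transfer-perihelion v_p = √[μ(2/r₁ − 1/a_t)] = 34790 m/s.
Δv₁ = v_p − v_c1 = 8515 m/s.
At r₂: circular v_c2 = √(μ/r₂) = 9860 m/s; transfer-aphelion v_a = √[μ(2/r₂ − 1/a_t)] = 4899 m/s.
Δv₂ = v_c2 − v_a = 4961 m/s.
Total Δv = Δv₁ + Δv₂ = 13480 m/s = 13.48 km/s.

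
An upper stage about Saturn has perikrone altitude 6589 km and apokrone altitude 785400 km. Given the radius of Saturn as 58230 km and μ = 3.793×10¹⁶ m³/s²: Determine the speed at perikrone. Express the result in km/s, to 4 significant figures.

v ≈ 32.97 km/s

r_p = 58230 + 6589 = 64819 km = 6.4819×10⁷ m.
r_a = 58230 + 785400 = 843630 km = 8.4363×10⁸ m.
Semi-major axis a = (r_p + r_a)/2 = 4.5422×10⁵ km = 4.542×10⁸ m.
Vis-viva: v² = μ(2/r − 1/a) = 3.793×10¹⁶ × (3.086×10⁻⁸ − 2.202×10⁻⁹) = 1.087×10⁹ m²/s².
v = 32970 m/s = 32.97 km/s.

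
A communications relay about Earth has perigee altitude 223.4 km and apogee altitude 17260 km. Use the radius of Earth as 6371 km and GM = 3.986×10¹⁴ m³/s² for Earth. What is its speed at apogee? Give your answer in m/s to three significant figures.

v ≈ 2710 m/s

r_p = 6371 + 223.4 = 6594.4 km = 6.5944×10⁶ m.
r_a = 6371 + 17260 = 23631 km = 2.3631×10⁷ m.
Semi-major axis a = (r_p + r_a)/2 = 15113 km = 1.511×10⁷ m.
Vis-viva: v² = μ(2/r − 1/a) = 3.986×10¹⁴ × (8.463×10⁻⁸ − 6.617×10⁻⁸) = 7.360×10⁶ m²/s².
v = 2713 m/s.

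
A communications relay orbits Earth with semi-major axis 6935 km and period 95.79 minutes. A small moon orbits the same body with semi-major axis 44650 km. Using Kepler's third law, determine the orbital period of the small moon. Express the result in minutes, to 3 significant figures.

Kepler's third law: T² ∝ a³, so T₂ = T₁ (a₂/a₁)^(3/2).
a₂/a₁ = 6.438, (a₂/a₁)^(3/2) = 16.34.
T₂ = 95.79 × 16.34 = 1565 minutes.

T₂ ≈ 1560 minutes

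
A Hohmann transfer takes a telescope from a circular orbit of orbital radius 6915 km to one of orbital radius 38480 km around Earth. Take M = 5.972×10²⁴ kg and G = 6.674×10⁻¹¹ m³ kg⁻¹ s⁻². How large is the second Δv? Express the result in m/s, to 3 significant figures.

μ = GM = 6.674×10⁻¹¹ × 5.972×10²⁴ = 3.986×10¹⁴ m³/s².
r₁ = 6915 km = 6.915×10⁶ m.
r₂ = 38480 km = 3.848×10⁷ m.
Transfer ellipse a_t = (r₁ + r₂)/2 = 2.270×10⁷ m.
At r₁: circular v_c1 = √(μ/r₁) = 7592 m/s; transfer-perigee v_p = √[μ(2/r₁ − 1/a_t)] = 9885 m/s.
At r₂: circular v_c2 = √(μ/r₂) = 3218 m/s; transfer-apogee v_a = √[μ(2/r₂ − 1/a_t)] = 1776 m/s.
Δv₂ = v_c2 − v_a = 1442 m/s.

Δv ≈ 1440 m/s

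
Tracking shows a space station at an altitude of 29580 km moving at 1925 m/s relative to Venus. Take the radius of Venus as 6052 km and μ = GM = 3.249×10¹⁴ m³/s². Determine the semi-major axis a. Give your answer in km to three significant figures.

a ≈ 22400 km

r = 6052 + 29580 = 35632 km = 3.563×10⁷ m.
Vis-viva rearranged: 1/a = 2/r − v²/μ = 5.613×10⁻⁸ − 1.141×10⁻⁸ = 4.472×10⁻⁸ m⁻¹.
a = 2.236×10⁷ m = 22359 km.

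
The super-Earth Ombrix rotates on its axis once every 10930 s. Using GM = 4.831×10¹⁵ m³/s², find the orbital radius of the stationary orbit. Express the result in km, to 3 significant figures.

r_sync ≈ 24500 km

A synchronous orbit has period T, so by Kepler's third law a = (μT²/4π²)^(1/3).
μT²/4π² = 4.831×10¹⁵ × (1.093×10⁴)² / 39.48 = 1.462×10²² m³.
a = 2.445×10⁷ m = 24452 km.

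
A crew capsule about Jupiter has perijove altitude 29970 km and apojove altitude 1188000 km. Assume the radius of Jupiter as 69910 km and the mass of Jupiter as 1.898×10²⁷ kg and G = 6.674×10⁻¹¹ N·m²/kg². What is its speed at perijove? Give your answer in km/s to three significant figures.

v ≈ 48.5 km/s

μ = GM = 6.674×10⁻¹¹ × 1.898×10²⁷ = 1.267×10¹⁷ m³/s².
r_p = 69910 + 29970 = 99880 km = 9.9880×10⁷ m.
r_a = 69910 + 1188000 = 1257900 km = 1.2579×10⁹ m.
Semi-major axis a = (r_p + r_a)/2 = 6.7890×10⁵ km = 6.789×10⁸ m.
Vis-viva: v² = μ(2/r − 1/a) = 1.267×10¹⁷ × (2.002×10⁻⁸ − 1.473×10⁻⁹) = 2.350×10⁹ m²/s².
v = 48480 m/s = 48.48 km/s.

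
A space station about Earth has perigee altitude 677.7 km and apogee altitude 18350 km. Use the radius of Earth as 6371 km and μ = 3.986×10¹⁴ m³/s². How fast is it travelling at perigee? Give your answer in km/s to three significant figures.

r_p = 6371 + 677.7 = 7048.7 km = 7.0487×10⁶ m.
r_a = 6371 + 18350 = 24721 km = 2.4721×10⁷ m.
Semi-major axis a = (r_p + r_a)/2 = 15885 km = 1.588×10⁷ m.
Vis-viva: v² = μ(2/r − 1/a) = 3.986×10¹⁴ × (2.837×10⁻⁷ − 6.295×10⁻⁸) = 8.801×10⁷ m²/s².
v = 9381 m/s = 9.381 km/s.

v ≈ 9.38 km/s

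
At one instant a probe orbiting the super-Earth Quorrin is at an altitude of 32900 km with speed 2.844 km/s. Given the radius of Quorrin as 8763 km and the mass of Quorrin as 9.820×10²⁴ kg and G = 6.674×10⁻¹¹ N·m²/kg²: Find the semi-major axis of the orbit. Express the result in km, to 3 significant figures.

a ≈ 28000 km

μ = GM = 6.674×10⁻¹¹ × 9.820×10²⁴ = 6.554×10¹⁴ m³/s².
r = 8763 + 32900 = 41663 km = 4.166×10⁷ m.
Specific orbital energy ε = v²/2 − μ/r = (2844)²/2 − 6.554×10¹⁴/4.166×10⁷ = -1.169×10⁷ J/kg.
Since ε = −μ/(2a), a = −μ/(2ε) = 2.804×10⁷ m = 28040 km.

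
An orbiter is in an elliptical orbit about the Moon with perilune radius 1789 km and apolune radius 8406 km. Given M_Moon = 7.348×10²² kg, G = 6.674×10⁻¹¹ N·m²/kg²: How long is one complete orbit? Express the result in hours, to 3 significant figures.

μ = GM = 6.674×10⁻¹¹ × 7.348×10²² = 4.904×10¹² m³/s².
Semi-major axis a = (r_p + r_a)/2 = (1789.0 + 8406.0)/2 = 5097.5 km = 5.098×10⁶ m.
By Kepler's third law T = 2π√(a³/μ) = 2π × 5.197×10³ = 3.265×10⁴ s.
= 9.071 hours.

T ≈ 9.07 hours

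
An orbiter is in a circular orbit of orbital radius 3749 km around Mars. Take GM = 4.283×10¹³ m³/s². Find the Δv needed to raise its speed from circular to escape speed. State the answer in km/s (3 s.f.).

r = 3749 km = 3.749×10⁶ m.
Circular speed v_c = √(μ/r) = 3380 m/s.
Escape speed v_esc = √(2μ/r) = √2 × v_c = 4780 m/s.
Δv = v_esc − v_c = 1400 m/s = 1.400 km/s.

Δv ≈ 1.40 km/s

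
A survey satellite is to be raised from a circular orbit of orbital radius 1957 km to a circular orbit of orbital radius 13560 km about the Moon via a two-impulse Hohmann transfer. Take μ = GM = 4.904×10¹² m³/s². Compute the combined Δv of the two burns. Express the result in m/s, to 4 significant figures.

r₁ = 1957 km = 1.957×10⁶ m.
r₂ = 13560 km = 1.356×10⁷ m.
Transfer ellipse a_t = (r₁ + r₂)/2 = 7.758×10⁶ m.
At r₁: circular v_c1 = √(μ/r₁) = 1583 m/s; transfer-perilune v_p = √[μ(2/r₁ − 1/a_t)] = 2093 m/s.
Δv₁ = v_p − v_c1 = 509.8 m/s.
At r₂: circular v_c2 = √(μ/r₂) = 601.4 m/s; transfer-apolune v_a = √[μ(2/r₂ − 1/a_t)] = 302.0 m/s.
Δv₂ = v_c2 − v_a = 299.3 m/s.
Total Δv = Δv₁ + Δv₂ = 809.1 m/s.

Δv_total ≈ 809.1 m/s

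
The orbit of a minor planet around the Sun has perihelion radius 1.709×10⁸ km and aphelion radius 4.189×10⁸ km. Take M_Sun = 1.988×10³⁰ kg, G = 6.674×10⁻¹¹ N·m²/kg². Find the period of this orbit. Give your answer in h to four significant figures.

μ = GM = 6.674×10⁻¹¹ × 1.988×10³⁰ = 1.327×10²⁰ m³/s².
Semi-major axis a = (r_p + r_a)/2 = (1.7090×10⁸ + 4.1890×10⁸)/2 = 2.9490×10⁸ km = 2.949×10¹¹ m.
By Kepler's third law T = 2π√(a³/μ) = 2π × 1.390×10⁷ = 8.736×10⁷ s.
= 24270 h.

T ≈ 24270 h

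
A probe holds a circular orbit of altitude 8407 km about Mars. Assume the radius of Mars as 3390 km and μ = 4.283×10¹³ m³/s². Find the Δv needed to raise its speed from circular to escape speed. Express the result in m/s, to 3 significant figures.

Δv ≈ 789 m/s

r = 3390 + 8407 = 11797 km = 1.1797×10⁷ m.
Circular speed v_c = √(μ/r) = 1905 m/s.
Escape speed v_esc = √(2μ/r) = √2 × v_c = 2695 m/s.
Δv = v_esc − v_c = 789.2 m/s.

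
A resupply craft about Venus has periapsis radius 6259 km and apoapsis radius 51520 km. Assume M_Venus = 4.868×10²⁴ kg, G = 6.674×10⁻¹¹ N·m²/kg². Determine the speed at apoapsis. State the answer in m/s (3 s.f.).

v ≈ 1170 m/s

μ = GM = 6.674×10⁻¹¹ × 4.868×10²⁴ = 3.249×10¹⁴ m³/s².
Semi-major axis a = (r_p + r_a)/2 = 28890 km = 2.889×10⁷ m.
Vis-viva: v² = μ(2/r − 1/a) = 3.249×10¹⁴ × (3.882×10⁻⁸ − 3.461×10⁻⁸) = 1.366×10⁶ m²/s².
v = 1169 m/s.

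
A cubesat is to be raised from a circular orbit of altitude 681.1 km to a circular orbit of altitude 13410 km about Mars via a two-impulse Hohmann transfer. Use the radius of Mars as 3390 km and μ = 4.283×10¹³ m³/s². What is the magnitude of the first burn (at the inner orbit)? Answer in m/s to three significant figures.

Δv ≈ 872 m/s

r₁ = 3390 + 681.1 = 4071.1 km = 4.0711×10⁶ m.
r₂ = 3390 + 13410 = 16800 km = 1.6800×10⁷ m.
Transfer ellipse a_t = (r₁ + r₂)/2 = 1.044×10⁷ m.
At r₁: circular v_c1 = √(μ/r₁) = 3244 m/s; transfer-periapsis v_p = √[μ(2/r₁ − 1/a_t)] = 4115 m/s.
Δv₁ = v_p − v_c1 = 871.9 m/s.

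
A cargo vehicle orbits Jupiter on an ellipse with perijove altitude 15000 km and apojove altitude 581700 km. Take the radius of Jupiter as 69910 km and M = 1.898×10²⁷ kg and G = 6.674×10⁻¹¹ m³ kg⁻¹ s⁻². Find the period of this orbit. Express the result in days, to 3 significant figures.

T ≈ 1.44 days

μ = GM = 6.674×10⁻¹¹ × 1.898×10²⁷ = 1.267×10¹⁷ m³/s².
r_p = 69910 + 15000 = 84910 km = 8.4910×10⁷ m.
r_a = 69910 + 581700 = 651610 km = 6.5161×10⁸ m.
Semi-major axis a = (r_p + r_a)/2 = (84910 + 6.5161×10⁵)/2 = 3.6826×10⁵ km = 3.683×10⁸ m.
By Kepler's third law T = 2π√(a³/μ) = 2π × 1.986×10⁴ = 1.248×10⁵ s.
= 1.444 days.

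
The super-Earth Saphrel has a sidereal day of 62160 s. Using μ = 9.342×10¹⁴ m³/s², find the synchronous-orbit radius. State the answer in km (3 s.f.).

A synchronous orbit has period T, so by Kepler's third law a = (μT²/4π²)^(1/3).
μT²/4π² = 9.342×10¹⁴ × (6.216×10⁴)² / 39.48 = 9.143×10²² m³.
a = 4.505×10⁷ m = 45051 km.

r_sync ≈ 45100 km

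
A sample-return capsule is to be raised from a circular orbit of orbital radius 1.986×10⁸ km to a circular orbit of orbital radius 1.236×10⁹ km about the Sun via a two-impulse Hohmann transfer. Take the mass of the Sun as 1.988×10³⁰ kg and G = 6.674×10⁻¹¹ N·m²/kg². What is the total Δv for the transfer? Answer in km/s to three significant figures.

μ = GM = 6.674×10⁻¹¹ × 1.988×10³⁰ = 1.327×10²⁰ m³/s².
r₁ = 1.986×10⁸ km = 1.986×10¹¹ m.
r₂ = 1.236×10⁹ km = 1.236×10¹² m.
Transfer ellipse a_t = (r₁ + r₂)/2 = 7.173×10¹¹ m.
At r₁: circular v_c1 = √(μ/r₁) = 25850 m/s; transfer-perihelion v_p = √[μ(2/r₁ − 1/a_t)] = 33930 m/s.
Δv₁ = v_p − v_c1 = 8082 m/s.
At r₂: circular v_c2 = √(μ/r₂) = 10360 m/s; transfer-aphelion v_a = √[μ(2/r₂ − 1/a_t)] = 5452 m/s.
Δv₂ = v_c2 − v_a = 4909 m/s.
Total Δv = Δv₁ + Δv₂ = 12990 m/s = 12.99 km/s.

Δv_total ≈ 13.0 km/s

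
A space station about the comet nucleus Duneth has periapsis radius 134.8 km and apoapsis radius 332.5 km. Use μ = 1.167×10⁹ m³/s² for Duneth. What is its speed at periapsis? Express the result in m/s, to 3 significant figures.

v ≈ 111 m/s

Semi-major axis a = (r_p + r_a)/2 = 233.65 km = 2.336×10⁵ m.
Vis-viva: v² = μ(2/r − 1/a) = 1.167×10⁹ × (1.484×10⁻⁵ − 4.280×10⁻⁶) = 1.232×10⁴ m²/s².
v = 111.0 m/s.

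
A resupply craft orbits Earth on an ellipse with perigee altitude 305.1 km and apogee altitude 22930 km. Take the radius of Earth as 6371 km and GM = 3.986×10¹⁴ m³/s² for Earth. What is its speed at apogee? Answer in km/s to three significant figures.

v ≈ 2.25 km/s

r_p = 6371 + 305.1 = 6676.1 km = 6.6761×10⁶ m.
r_a = 6371 + 22930 = 29301 km = 2.9301×10⁷ m.
Semi-major axis a = (r_p + r_a)/2 = 17989 km = 1.799×10⁷ m.
Vis-viva: v² = μ(2/r − 1/a) = 3.986×10¹⁴ × (6.826×10⁻⁸ − 5.559×10⁻⁸) = 5.049×10⁶ m²/s².
v = 2247 m/s = 2.247 km/s.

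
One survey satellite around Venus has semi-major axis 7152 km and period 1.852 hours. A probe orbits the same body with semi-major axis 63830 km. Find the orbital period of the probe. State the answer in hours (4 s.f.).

Kepler's third law: T² ∝ a³, so T₂ = T₁ (a₂/a₁)^(3/2).
a₂/a₁ = 8.925, (a₂/a₁)^(3/2) = 26.66.
T₂ = 1.852 × 26.66 = 49.38 hours.

T₂ ≈ 49.38 hours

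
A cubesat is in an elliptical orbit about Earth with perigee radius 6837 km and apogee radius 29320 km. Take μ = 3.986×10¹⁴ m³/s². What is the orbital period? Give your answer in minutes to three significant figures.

T ≈ 403 minutes

Semi-major axis a = (r_p + r_a)/2 = (6837.0 + 29320)/2 = 18078 km = 1.808×10⁷ m.
By Kepler's third law T = 2π√(a³/μ) = 2π × 3.850×10³ = 2.419×10⁴ s.
= 403.2 minutes.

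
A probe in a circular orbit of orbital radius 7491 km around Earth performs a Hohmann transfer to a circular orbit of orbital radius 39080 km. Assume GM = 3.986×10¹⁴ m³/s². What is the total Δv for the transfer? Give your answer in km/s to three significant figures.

r₁ = 7491 km = 7.491×10⁶ m.
r₂ = 39080 km = 3.908×10⁷ m.
Transfer ellipse a_t = (r₁ + r₂)/2 = 2.329×10⁷ m.
At r₁: circular v_c1 = √(μ/r₁) = 7295 m/s; transfer-perigee v_p = √[μ(2/r₁ − 1/a_t)] = 9450 m/s.
Δv₁ = v_p − v_c1 = 2155 m/s.
At r₂: circular v_c2 = √(μ/r₂) = 3194 m/s; transfer-apogee v_a = √[μ(2/r₂ − 1/a_t)] = 1811 m/s.
Δv₂ = v_c2 − v_a = 1382 m/s.
Total Δv = Δv₁ + Δv₂ = 3538 m/s = 3.538 km/s.

Δv_total ≈ 3.54 km/s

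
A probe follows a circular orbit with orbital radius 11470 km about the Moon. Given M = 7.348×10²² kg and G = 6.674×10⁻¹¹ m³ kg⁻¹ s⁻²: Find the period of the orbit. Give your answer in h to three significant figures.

μ = GM = 6.674×10⁻¹¹ × 7.348×10²² = 4.904×10¹² m³/s².
r = 11470 km = 1.147×10⁷ m.
Kepler's third law: T = 2π√(r³/μ) = 2π√((1.147×10⁷)³ / 4.904×10¹²).
r³/μ = 3.077×10⁸ s², so T = 2π × 1.754×10⁴ = 1.102×10⁵ s.
Converting: 1.102×10⁵ s ÷ 3600 = 30.62 h.

T ≈ 30.6 h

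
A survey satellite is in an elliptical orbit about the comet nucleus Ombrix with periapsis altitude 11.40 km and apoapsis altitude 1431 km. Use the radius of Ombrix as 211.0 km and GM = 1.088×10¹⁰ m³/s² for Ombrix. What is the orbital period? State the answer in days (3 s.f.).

r_p = 211.0 + 11.40 = 222.40 km = 2.2240×10⁵ m.
r_a = 211.0 + 1431 = 1642.0 km = 1.6420×10⁶ m.
Semi-major axis a = (r_p + r_a)/2 = (222.40 + 1642.0)/2 = 932.20 km = 9.322×10⁵ m.
By Kepler's third law T = 2π√(a³/μ) = 2π × 8.629×10³ = 5.422×10⁴ s.
= 0.6275 days.

T ≈ 0.628 days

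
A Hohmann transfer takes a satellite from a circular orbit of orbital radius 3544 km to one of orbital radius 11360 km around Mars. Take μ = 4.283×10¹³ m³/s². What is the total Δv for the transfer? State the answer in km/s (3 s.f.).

Δv_total ≈ 1.42 km/s

r₁ = 3544 km = 3.544×10⁶ m.
r₂ = 11360 km = 1.136×10⁷ m.
Transfer ellipse a_t = (r₁ + r₂)/2 = 7.452×10⁶ m.
At r₁: circular v_c1 = √(μ/r₁) = 3476 m/s; transfer-periapsis v_p = √[μ(2/r₁ − 1/a_t)] = 4292 m/s.
Δv₁ = v_p − v_c1 = 815.8 m/s.
At r₂: circular v_c2 = √(μ/r₂) = 1942 m/s; transfer-apoapsis v_a = √[μ(2/r₂ − 1/a_t)] = 1339 m/s.
Δv₂ = v_c2 − v_a = 602.7 m/s.
Total Δv = Δv₁ + Δv₂ = 1418 m/s = 1.418 km/s.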